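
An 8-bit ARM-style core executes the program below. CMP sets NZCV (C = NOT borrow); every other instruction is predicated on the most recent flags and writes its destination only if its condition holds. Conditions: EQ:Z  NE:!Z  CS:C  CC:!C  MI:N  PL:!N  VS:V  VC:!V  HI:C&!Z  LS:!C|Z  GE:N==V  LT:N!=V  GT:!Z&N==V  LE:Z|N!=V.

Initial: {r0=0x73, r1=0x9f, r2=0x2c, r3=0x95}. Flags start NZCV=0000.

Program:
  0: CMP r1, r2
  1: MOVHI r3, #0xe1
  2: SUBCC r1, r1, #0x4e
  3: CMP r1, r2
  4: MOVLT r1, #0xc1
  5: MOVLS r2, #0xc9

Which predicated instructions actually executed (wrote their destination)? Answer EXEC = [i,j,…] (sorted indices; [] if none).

[0] flags=0011 → (cmp)
[1] flags=0011 HI?T → r3=0xe1
[2] flags=0011 CC?F → skip
[3] flags=0011 → (cmp)
[4] flags=0011 LT?T → r1=0xc1
[5] flags=0011 LS?F → skip

EXEC = [1,4]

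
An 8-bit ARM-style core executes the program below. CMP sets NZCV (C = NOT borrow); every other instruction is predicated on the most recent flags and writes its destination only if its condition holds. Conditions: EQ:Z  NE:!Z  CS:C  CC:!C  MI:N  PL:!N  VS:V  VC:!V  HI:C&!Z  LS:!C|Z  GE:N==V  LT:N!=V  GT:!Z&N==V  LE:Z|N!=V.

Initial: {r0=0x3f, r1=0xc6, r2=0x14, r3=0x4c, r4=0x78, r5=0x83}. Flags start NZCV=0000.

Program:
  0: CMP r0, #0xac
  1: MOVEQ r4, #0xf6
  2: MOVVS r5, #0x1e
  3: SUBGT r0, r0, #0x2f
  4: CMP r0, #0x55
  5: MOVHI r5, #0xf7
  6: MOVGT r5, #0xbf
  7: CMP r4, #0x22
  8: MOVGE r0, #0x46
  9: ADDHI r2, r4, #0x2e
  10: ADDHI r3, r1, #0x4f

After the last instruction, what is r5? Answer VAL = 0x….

VAL = 0x1e

0: ✓ CMP  NZCV=1001
1: · MOVEQ
2: ✓ MOVVS  r5←0x1e
3: ✓ SUBGT  r0←0x10
4: ✓ CMP  NZCV=1000
5: · MOVHI
6: · MOVGT
7: ✓ CMP  NZCV=0010
8: ✓ MOVGE  r0←0x46
9: ✓ ADDHI  r2←0xa6
10: ✓ ADDHI  r3←0x15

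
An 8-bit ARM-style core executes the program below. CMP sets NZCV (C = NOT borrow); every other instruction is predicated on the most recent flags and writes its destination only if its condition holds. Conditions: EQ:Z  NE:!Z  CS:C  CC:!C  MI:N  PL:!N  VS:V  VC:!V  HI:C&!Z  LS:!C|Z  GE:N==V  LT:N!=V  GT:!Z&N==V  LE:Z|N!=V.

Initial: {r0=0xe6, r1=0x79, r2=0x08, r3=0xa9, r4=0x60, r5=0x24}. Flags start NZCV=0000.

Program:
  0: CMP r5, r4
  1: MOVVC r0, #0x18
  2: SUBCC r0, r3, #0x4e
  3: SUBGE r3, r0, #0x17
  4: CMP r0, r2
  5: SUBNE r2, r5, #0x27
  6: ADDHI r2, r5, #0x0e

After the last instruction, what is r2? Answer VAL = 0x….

VAL = 0x32

[0] flags=1000 → (cmp)
[1] flags=1000 VC?T → r0=0x18
[2] flags=1000 CC?T → r0=0x5b
[3] flags=1000 GE?F → skip
[4] flags=0010 → (cmp)
[5] flags=0010 NE?T → r2=0xfd
[6] flags=0010 HI?T → r2=0x32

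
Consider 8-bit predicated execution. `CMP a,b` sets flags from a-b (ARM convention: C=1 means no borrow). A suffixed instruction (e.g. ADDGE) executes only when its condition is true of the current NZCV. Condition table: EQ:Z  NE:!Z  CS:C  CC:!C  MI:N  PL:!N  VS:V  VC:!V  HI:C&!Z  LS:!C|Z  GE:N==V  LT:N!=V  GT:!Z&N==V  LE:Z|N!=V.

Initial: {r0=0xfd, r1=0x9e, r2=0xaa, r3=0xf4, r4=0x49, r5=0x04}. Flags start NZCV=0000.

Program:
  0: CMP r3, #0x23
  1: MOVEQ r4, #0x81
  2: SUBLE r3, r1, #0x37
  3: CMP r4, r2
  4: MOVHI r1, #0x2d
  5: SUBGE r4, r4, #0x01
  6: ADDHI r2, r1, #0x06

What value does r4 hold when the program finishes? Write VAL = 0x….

0: ✓ CMP  NZCV=1010
1: · MOVEQ
2: ✓ SUBLE  r3←0x67
3: ✓ CMP  NZCV=1001
4: · MOVHI
5: ✓ SUBGE  r4←0x48
6: · ADDHI

VAL = 0x48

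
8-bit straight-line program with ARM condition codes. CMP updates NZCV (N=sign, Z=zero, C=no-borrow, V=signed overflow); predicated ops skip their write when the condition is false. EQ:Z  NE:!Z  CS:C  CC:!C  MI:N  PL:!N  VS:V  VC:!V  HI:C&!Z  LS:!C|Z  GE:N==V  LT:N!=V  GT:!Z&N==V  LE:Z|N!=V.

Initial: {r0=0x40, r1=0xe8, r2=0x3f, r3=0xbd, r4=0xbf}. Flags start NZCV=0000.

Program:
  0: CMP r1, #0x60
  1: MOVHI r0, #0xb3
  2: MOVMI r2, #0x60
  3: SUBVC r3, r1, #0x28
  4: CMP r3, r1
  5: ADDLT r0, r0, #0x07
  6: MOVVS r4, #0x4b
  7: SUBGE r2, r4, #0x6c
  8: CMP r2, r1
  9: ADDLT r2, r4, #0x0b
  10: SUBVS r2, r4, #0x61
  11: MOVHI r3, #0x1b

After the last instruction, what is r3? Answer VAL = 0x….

VAL = 0xc0

0: ✓ CMP  NZCV=1010
1: ✓ MOVHI  r0←0xb3
2: ✓ MOVMI  r2←0x60
3: ✓ SUBVC  r3←0xc0
4: ✓ CMP  NZCV=1000
5: ✓ ADDLT  r0←0xba
6: · MOVVS
7: · SUBGE
8: ✓ CMP  NZCV=0000
9: · ADDLT
10: · SUBVS
11: · MOVHI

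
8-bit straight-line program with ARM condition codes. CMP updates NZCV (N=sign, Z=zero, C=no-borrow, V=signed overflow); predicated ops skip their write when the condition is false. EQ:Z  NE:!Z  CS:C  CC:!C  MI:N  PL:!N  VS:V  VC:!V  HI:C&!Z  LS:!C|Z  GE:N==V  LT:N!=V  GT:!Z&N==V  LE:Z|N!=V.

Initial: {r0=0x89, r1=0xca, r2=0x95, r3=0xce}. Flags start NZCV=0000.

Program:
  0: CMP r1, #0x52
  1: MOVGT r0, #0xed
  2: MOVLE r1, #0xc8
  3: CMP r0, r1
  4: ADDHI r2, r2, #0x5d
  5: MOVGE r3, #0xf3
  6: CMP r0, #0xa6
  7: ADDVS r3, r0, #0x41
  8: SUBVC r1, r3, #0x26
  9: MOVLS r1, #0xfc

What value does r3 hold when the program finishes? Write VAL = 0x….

VAL = 0xce

[0] flags=0011 → (cmp)
[1] flags=0011 GT?F → skip
[2] flags=0011 LE?T → r1=0xc8
[3] flags=1000 → (cmp)
[4] flags=1000 HI?F → skip
[5] flags=1000 GE?F → skip
[6] flags=1000 → (cmp)
[7] flags=1000 VS?F → skip
[8] flags=1000 VC?T → r1=0xa8
[9] flags=1000 LS?T → r1=0xfc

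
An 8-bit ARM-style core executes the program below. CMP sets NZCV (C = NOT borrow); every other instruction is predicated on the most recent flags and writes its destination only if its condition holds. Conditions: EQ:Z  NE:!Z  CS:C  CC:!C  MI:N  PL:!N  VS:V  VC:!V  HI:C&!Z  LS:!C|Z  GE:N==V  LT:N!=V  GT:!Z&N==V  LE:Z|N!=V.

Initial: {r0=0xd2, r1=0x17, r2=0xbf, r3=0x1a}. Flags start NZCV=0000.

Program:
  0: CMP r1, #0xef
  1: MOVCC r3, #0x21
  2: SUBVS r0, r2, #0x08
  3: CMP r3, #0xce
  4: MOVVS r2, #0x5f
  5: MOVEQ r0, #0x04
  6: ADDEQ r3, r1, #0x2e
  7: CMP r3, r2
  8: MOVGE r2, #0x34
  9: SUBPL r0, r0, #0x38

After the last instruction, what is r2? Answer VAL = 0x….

VAL = 0x34

0: ✓ CMP  NZCV=0000
1: ✓ MOVCC  r3←0x21
2: · SUBVS
3: ✓ CMP  NZCV=0000
4: · MOVVS
5: · MOVEQ
6: · ADDEQ
7: ✓ CMP  NZCV=0000
8: ✓ MOVGE  r2←0x34
9: ✓ SUBPL  r0←0x9a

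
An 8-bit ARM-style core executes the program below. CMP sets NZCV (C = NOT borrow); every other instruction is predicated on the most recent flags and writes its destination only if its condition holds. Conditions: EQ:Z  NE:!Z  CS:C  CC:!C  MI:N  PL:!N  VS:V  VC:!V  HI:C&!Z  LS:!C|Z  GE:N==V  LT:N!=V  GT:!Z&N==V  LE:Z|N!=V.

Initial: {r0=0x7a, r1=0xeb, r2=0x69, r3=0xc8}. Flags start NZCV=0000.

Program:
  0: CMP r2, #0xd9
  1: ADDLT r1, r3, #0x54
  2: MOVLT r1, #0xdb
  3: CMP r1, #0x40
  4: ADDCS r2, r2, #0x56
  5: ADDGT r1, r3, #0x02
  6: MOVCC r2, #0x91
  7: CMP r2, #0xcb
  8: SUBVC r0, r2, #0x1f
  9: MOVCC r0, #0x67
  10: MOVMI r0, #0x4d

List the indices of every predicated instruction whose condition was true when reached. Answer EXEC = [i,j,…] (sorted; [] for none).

EXEC = [4,8,9,10]

[0] flags=1001 → (cmp)
[1] flags=1001 LT?F → skip
[2] flags=1001 LT?F → skip
[3] flags=1010 → (cmp)
[4] flags=1010 CS?T → r2=0xbf
[5] flags=1010 GT?F → skip
[6] flags=1010 CC?F → skip
[7] flags=1000 → (cmp)
[8] flags=1000 VC?T → r0=0xa0
[9] flags=1000 CC?T → r0=0x67
[10] flags=1000 MI?T → r0=0x4d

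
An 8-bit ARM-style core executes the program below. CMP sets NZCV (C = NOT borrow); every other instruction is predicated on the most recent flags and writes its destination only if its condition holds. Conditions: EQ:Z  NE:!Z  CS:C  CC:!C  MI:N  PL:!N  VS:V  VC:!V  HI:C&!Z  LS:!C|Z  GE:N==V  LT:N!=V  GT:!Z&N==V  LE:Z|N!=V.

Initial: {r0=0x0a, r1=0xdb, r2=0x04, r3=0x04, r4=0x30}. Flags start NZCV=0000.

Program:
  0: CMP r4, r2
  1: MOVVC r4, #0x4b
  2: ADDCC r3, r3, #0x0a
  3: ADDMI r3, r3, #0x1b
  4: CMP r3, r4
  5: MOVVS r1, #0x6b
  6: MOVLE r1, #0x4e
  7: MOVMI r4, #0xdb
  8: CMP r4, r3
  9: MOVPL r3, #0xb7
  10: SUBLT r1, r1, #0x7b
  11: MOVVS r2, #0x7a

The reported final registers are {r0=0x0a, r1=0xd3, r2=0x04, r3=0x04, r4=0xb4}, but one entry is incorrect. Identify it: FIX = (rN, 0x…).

FIX = (r4, 0xdb)

0: ✓ CMP  NZCV=0010
1: ✓ MOVVC  r4←0x4b
2: · ADDCC
3: · ADDMI
4: ✓ CMP  NZCV=1000
5: · MOVVS
6: ✓ MOVLE  r1←0x4e
7: ✓ MOVMI  r4←0xdb
8: ✓ CMP  NZCV=1010
9: · MOVPL
10: ✓ SUBLT  r1←0xd3
11: · MOVVS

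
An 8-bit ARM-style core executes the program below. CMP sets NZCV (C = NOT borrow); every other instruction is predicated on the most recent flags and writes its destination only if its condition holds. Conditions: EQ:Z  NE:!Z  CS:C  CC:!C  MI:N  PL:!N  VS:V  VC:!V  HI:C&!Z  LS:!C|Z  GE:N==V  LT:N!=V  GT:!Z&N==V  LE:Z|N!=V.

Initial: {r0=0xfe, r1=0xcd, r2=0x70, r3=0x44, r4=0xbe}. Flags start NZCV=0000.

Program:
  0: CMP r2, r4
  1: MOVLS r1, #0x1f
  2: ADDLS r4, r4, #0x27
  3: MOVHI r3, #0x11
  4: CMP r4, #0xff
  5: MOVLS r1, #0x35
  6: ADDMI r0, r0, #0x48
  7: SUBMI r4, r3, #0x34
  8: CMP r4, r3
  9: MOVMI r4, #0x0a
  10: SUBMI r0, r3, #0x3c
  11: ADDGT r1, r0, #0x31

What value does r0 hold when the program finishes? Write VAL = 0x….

VAL = 0x08

[0] flags=1001 → (cmp)
[1] flags=1001 LS?T → r1=0x1f
[2] flags=1001 LS?T → r4=0xe5
[3] flags=1001 HI?F → skip
[4] flags=1000 → (cmp)
[5] flags=1000 LS?T → r1=0x35
[6] flags=1000 MI?T → r0=0x46
[7] flags=1000 MI?T → r4=0x10
[8] flags=1000 → (cmp)
[9] flags=1000 MI?T → r4=0x0a
[10] flags=1000 MI?T → r0=0x08
[11] flags=1000 GT?F → skip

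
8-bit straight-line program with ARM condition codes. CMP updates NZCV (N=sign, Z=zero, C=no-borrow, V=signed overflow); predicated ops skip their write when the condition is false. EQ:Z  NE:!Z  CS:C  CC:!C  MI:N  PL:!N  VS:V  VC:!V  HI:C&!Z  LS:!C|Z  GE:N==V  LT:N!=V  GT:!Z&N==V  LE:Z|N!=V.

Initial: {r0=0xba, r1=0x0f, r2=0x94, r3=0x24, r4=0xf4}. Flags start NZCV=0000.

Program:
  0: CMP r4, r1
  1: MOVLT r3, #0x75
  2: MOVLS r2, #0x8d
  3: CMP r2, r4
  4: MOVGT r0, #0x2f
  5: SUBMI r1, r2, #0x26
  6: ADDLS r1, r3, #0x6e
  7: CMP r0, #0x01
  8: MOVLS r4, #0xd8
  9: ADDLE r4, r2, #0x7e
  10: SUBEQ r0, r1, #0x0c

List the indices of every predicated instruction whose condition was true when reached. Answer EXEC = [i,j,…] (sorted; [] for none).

[0] flags=1010 → (cmp)
[1] flags=1010 LT?T → r3=0x75
[2] flags=1010 LS?F → skip
[3] flags=1000 → (cmp)
[4] flags=1000 GT?F → skip
[5] flags=1000 MI?T → r1=0x6e
[6] flags=1000 LS?T → r1=0xe3
[7] flags=1010 → (cmp)
[8] flags=1010 LS?F → skip
[9] flags=1010 LE?T → r4=0x12
[10] flags=1010 EQ?F → skip

EXEC = [1,5,6,9]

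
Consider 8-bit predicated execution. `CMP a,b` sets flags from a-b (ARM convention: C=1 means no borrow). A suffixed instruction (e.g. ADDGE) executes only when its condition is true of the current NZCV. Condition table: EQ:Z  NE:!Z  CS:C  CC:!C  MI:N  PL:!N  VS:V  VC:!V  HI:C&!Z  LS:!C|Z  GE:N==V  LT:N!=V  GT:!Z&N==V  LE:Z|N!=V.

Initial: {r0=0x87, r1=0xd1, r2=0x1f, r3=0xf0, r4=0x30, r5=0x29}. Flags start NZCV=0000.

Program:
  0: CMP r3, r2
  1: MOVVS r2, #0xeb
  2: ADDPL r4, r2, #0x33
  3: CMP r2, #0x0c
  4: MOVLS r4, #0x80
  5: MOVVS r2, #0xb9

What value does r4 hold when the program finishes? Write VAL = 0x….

VAL = 0x30

[0] flags=1010 → (cmp)
[1] flags=1010 VS?F → skip
[2] flags=1010 PL?F → skip
[3] flags=0010 → (cmp)
[4] flags=0010 LS?F → skip
[5] flags=0010 VS?F → skip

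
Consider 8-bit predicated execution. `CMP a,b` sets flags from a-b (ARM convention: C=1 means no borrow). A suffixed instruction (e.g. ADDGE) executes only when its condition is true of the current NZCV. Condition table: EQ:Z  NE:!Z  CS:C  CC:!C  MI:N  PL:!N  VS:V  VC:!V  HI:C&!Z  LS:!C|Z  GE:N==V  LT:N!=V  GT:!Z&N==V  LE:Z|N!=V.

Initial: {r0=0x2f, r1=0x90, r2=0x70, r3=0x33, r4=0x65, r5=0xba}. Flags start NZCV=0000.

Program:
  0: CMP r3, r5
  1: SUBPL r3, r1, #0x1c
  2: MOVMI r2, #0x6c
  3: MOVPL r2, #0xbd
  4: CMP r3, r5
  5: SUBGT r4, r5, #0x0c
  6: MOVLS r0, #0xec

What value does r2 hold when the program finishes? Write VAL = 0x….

0: ✓ CMP  NZCV=0000
1: ✓ SUBPL  r3←0x74
2: · MOVMI
3: ✓ MOVPL  r2←0xbd
4: ✓ CMP  NZCV=1001
5: ✓ SUBGT  r4←0xae
6: ✓ MOVLS  r0←0xec

VAL = 0xbd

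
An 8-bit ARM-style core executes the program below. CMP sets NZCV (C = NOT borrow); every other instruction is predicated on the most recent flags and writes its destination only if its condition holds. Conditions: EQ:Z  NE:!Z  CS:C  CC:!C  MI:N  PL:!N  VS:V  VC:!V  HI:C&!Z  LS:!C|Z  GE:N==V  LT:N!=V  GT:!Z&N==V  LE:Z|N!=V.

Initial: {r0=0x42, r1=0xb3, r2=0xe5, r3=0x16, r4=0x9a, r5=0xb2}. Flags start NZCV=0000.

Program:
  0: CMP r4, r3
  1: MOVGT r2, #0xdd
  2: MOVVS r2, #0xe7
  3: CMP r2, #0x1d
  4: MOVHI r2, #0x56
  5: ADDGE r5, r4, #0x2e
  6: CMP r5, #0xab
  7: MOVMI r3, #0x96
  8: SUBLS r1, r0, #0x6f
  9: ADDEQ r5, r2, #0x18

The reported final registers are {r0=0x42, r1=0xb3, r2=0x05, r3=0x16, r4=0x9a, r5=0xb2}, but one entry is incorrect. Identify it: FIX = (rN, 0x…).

FIX = (r2, 0x56)

[0] flags=1010 → (cmp)
[1] flags=1010 GT?F → skip
[2] flags=1010 VS?F → skip
[3] flags=1010 → (cmp)
[4] flags=1010 HI?T → r2=0x56
[5] flags=1010 GE?F → skip
[6] flags=0010 → (cmp)
[7] flags=0010 MI?F → skip
[8] flags=0010 LS?F → skip
[9] flags=0010 EQ?F → skip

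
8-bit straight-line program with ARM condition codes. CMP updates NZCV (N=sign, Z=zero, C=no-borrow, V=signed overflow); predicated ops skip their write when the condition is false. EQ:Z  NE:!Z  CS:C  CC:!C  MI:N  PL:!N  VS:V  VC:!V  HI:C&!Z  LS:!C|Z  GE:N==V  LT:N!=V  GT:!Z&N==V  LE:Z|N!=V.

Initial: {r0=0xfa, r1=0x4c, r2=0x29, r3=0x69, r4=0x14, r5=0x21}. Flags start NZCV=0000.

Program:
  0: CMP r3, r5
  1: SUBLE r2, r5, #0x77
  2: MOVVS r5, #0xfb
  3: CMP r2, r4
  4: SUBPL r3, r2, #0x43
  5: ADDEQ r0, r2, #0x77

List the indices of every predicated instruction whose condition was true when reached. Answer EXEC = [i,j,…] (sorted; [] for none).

EXEC = [4]

0: ✓ CMP  NZCV=0010
1: · SUBLE
2: · MOVVS
3: ✓ CMP  NZCV=0010
4: ✓ SUBPL  r3←0xe6
5: · ADDEQ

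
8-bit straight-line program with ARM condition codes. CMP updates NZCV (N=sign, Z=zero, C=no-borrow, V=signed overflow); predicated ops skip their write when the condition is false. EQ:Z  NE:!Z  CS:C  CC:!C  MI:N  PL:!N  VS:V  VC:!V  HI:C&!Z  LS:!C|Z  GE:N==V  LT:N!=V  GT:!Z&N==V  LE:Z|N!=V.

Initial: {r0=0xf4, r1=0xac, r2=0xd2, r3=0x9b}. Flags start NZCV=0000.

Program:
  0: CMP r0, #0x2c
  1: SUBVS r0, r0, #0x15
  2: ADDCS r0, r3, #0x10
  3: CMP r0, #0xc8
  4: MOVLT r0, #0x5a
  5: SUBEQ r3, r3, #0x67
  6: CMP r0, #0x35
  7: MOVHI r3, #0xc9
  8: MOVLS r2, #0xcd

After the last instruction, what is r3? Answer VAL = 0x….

VAL = 0xc9

[0] flags=1010 → (cmp)
[1] flags=1010 VS?F → skip
[2] flags=1010 CS?T → r0=0xab
[3] flags=1000 → (cmp)
[4] flags=1000 LT?T → r0=0x5a
[5] flags=1000 EQ?F → skip
[6] flags=0010 → (cmp)
[7] flags=0010 HI?T → r3=0xc9
[8] flags=0010 LS?F → skip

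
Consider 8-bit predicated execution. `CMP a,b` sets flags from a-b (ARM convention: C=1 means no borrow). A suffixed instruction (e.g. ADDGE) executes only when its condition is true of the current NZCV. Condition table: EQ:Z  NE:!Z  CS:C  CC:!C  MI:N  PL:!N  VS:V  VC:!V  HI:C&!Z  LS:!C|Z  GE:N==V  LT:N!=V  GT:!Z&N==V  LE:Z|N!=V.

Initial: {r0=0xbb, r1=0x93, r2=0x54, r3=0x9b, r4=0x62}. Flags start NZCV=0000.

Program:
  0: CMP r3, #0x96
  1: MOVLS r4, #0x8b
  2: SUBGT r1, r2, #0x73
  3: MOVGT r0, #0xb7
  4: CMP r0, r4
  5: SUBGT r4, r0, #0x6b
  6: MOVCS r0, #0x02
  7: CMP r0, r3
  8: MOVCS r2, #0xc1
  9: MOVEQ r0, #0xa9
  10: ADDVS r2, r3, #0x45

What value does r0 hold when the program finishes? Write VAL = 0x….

VAL = 0x02

0: ✓ CMP  NZCV=0010
1: · MOVLS
2: ✓ SUBGT  r1←0xe1
3: ✓ MOVGT  r0←0xb7
4: ✓ CMP  NZCV=0011
5: · SUBGT
6: ✓ MOVCS  r0←0x02
7: ✓ CMP  NZCV=0000
8: · MOVCS
9: · MOVEQ
10: · ADDVS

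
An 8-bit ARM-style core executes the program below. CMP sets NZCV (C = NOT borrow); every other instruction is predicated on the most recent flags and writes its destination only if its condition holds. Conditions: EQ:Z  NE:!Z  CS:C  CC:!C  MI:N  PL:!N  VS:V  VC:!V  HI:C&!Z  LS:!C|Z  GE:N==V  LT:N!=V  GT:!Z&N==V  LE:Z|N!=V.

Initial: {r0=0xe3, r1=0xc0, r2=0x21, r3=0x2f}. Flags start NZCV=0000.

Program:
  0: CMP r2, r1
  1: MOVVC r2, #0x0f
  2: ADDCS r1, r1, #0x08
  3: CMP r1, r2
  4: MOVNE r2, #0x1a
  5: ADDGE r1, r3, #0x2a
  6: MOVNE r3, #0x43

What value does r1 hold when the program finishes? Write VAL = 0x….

VAL = 0xc0

[0] flags=0000 → (cmp)
[1] flags=0000 VC?T → r2=0x0f
[2] flags=0000 CS?F → skip
[3] flags=1010 → (cmp)
[4] flags=1010 NE?T → r2=0x1a
[5] flags=1010 GE?F → skip
[6] flags=1010 NE?T → r3=0x43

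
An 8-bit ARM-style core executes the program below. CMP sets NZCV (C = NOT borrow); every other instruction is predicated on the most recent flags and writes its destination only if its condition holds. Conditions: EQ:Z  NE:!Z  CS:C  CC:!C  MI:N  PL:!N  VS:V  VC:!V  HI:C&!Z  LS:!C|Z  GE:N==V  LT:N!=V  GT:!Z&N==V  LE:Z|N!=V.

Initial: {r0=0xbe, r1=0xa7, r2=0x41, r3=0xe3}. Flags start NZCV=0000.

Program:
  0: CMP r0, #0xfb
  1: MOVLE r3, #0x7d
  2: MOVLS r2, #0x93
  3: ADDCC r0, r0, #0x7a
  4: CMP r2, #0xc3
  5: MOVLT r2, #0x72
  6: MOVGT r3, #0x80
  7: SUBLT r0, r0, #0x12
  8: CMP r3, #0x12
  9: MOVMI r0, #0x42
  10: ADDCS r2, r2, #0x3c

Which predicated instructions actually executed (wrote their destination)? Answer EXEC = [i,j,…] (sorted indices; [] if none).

EXEC = [1,2,3,5,7,10]

0: ✓ CMP  NZCV=1000
1: ✓ MOVLE  r3←0x7d
2: ✓ MOVLS  r2←0x93
3: ✓ ADDCC  r0←0x38
4: ✓ CMP  NZCV=1000
5: ✓ MOVLT  r2←0x72
6: · MOVGT
7: ✓ SUBLT  r0←0x26
8: ✓ CMP  NZCV=0010
9: · MOVMI
10: ✓ ADDCS  r2←0xae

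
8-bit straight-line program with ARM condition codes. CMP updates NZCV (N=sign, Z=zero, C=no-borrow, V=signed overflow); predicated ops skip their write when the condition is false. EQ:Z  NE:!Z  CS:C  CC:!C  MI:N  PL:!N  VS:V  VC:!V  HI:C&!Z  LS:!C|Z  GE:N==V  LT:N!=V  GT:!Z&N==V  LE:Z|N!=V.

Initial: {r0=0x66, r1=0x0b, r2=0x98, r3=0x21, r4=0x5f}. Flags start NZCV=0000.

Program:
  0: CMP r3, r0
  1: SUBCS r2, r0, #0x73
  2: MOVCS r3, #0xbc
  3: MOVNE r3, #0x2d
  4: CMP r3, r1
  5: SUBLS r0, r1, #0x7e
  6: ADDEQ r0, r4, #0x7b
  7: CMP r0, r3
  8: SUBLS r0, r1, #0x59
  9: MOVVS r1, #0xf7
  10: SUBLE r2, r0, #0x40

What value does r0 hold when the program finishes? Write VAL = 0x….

VAL = 0x66

0: ✓ CMP  NZCV=1000
1: · SUBCS
2: · MOVCS
3: ✓ MOVNE  r3←0x2d
4: ✓ CMP  NZCV=0010
5: · SUBLS
6: · ADDEQ
7: ✓ CMP  NZCV=0010
8: · SUBLS
9: · MOVVS
10: · SUBLE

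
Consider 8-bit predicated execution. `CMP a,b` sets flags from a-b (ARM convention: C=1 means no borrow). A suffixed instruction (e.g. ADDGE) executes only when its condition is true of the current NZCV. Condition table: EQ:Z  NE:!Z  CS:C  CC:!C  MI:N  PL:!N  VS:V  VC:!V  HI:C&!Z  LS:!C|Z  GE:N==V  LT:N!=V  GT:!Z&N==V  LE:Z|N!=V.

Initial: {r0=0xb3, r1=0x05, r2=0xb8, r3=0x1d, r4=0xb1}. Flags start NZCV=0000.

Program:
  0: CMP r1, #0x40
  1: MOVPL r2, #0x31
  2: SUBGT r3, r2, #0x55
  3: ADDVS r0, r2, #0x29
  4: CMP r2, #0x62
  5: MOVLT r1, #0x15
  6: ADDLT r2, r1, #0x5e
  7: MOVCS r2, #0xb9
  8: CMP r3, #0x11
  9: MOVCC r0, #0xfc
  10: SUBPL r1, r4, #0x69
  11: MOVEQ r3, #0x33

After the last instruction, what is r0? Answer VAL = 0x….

0: ✓ CMP  NZCV=1000
1: · MOVPL
2: · SUBGT
3: · ADDVS
4: ✓ CMP  NZCV=0011
5: ✓ MOVLT  r1←0x15
6: ✓ ADDLT  r2←0x73
7: ✓ MOVCS  r2←0xb9
8: ✓ CMP  NZCV=0010
9: · MOVCC
10: ✓ SUBPL  r1←0x48
11: · MOVEQ

VAL = 0xb3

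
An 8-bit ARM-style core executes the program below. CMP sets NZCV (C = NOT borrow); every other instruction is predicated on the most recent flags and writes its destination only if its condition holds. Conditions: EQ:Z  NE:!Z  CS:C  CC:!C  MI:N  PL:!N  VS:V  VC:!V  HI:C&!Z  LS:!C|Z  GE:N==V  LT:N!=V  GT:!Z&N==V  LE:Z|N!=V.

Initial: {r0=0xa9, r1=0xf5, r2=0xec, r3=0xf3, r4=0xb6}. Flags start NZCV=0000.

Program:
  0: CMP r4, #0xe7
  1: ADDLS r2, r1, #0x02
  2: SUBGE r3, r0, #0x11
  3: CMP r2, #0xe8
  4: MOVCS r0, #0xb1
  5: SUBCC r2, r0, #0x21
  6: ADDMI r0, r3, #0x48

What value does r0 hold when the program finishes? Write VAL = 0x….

0: ✓ CMP  NZCV=1000
1: ✓ ADDLS  r2←0xf7
2: · SUBGE
3: ✓ CMP  NZCV=0010
4: ✓ MOVCS  r0←0xb1
5: · SUBCC
6: · ADDMI

VAL = 0xb1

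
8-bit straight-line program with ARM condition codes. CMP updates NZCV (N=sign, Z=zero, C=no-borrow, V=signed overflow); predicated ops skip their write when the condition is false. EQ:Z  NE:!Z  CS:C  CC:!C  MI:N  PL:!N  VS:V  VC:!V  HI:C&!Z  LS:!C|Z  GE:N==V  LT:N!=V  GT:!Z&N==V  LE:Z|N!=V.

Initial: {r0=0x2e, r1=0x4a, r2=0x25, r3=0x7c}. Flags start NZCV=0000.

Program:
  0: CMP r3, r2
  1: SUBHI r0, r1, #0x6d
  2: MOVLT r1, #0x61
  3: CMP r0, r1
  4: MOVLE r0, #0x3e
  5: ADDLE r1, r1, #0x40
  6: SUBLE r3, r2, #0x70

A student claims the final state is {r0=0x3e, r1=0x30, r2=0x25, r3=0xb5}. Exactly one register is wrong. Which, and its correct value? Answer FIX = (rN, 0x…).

FIX = (r1, 0x8a)

[0] flags=0010 → (cmp)
[1] flags=0010 HI?T → r0=0xdd
[2] flags=0010 LT?F → skip
[3] flags=1010 → (cmp)
[4] flags=1010 LE?T → r0=0x3e
[5] flags=1010 LE?T → r1=0x8a
[6] flags=1010 LE?T → r3=0xb5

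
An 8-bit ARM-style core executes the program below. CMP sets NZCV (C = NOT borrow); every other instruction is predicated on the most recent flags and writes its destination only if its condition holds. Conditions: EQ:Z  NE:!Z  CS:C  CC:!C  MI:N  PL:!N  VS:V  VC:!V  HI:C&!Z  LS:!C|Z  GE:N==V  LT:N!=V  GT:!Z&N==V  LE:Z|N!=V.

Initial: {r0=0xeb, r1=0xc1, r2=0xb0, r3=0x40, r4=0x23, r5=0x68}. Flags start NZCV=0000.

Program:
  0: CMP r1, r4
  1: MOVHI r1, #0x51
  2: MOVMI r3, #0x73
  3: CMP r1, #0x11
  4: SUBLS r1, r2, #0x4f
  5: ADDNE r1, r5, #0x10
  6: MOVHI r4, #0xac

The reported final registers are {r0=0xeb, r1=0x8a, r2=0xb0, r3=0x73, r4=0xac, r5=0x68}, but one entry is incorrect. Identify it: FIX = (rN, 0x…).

0: ✓ CMP  NZCV=1010
1: ✓ MOVHI  r1←0x51
2: ✓ MOVMI  r3←0x73
3: ✓ CMP  NZCV=0010
4: · SUBLS
5: ✓ ADDNE  r1←0x78
6: ✓ MOVHI  r4←0xac

FIX = (r1, 0x78)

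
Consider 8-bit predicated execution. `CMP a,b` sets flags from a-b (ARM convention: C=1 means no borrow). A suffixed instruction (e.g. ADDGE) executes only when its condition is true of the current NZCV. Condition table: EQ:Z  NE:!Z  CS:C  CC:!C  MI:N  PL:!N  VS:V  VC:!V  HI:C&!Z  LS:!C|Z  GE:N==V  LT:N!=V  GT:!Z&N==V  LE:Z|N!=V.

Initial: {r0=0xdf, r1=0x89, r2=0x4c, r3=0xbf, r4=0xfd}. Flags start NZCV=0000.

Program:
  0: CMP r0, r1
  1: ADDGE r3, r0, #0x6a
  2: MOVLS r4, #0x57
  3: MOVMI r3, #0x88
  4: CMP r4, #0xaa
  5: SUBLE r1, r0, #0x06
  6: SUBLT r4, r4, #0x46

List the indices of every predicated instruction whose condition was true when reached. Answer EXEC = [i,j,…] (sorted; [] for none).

0: ✓ CMP  NZCV=0010
1: ✓ ADDGE  r3←0x49
2: · MOVLS
3: · MOVMI
4: ✓ CMP  NZCV=0010
5: · SUBLE
6: · SUBLT

EXEC = [1]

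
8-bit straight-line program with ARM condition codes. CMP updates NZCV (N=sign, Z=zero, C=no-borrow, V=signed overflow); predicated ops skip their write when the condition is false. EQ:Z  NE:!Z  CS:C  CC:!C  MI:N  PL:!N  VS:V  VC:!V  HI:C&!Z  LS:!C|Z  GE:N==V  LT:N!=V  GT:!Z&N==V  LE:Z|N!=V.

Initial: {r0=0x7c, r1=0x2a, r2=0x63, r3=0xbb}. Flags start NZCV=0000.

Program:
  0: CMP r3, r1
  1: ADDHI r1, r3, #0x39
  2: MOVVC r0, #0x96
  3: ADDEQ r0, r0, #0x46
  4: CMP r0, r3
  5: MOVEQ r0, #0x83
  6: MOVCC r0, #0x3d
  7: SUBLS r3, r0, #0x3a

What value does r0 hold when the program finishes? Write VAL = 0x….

VAL = 0x3d

0: ✓ CMP  NZCV=1010
1: ✓ ADDHI  r1←0xf4
2: ✓ MOVVC  r0←0x96
3: · ADDEQ
4: ✓ CMP  NZCV=1000
5: · MOVEQ
6: ✓ MOVCC  r0←0x3d
7: ✓ SUBLS  r3←0x03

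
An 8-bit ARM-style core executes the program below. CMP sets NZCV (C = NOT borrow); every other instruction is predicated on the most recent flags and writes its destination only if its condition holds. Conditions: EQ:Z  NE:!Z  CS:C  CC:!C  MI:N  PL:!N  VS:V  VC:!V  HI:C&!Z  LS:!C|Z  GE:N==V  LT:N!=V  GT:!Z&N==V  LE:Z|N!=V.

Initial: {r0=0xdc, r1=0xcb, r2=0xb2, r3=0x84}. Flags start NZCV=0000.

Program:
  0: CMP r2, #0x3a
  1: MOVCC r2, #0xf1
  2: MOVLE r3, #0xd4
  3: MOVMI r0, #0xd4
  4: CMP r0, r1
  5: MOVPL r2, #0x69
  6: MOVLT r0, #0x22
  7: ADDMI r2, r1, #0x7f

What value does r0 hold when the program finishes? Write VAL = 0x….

VAL = 0xdc

[0] flags=0011 → (cmp)
[1] flags=0011 CC?F → skip
[2] flags=0011 LE?T → r3=0xd4
[3] flags=0011 MI?F → skip
[4] flags=0010 → (cmp)
[5] flags=0010 PL?T → r2=0x69
[6] flags=0010 LT?F → skip
[7] flags=0010 MI?F → skip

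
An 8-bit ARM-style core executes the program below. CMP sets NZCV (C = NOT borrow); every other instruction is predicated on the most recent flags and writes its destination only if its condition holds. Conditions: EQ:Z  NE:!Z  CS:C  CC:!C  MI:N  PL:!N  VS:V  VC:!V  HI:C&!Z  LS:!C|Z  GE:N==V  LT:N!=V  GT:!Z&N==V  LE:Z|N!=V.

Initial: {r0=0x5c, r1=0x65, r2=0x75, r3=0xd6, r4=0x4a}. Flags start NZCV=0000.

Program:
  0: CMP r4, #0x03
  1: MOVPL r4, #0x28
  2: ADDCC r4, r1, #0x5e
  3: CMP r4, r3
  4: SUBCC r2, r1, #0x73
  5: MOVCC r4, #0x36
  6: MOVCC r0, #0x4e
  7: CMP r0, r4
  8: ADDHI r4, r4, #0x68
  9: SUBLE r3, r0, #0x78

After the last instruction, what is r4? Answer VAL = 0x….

0: ✓ CMP  NZCV=0010
1: ✓ MOVPL  r4←0x28
2: · ADDCC
3: ✓ CMP  NZCV=0000
4: ✓ SUBCC  r2←0xf2
5: ✓ MOVCC  r4←0x36
6: ✓ MOVCC  r0←0x4e
7: ✓ CMP  NZCV=0010
8: ✓ ADDHI  r4←0x9e
9: · SUBLE

VAL = 0x9e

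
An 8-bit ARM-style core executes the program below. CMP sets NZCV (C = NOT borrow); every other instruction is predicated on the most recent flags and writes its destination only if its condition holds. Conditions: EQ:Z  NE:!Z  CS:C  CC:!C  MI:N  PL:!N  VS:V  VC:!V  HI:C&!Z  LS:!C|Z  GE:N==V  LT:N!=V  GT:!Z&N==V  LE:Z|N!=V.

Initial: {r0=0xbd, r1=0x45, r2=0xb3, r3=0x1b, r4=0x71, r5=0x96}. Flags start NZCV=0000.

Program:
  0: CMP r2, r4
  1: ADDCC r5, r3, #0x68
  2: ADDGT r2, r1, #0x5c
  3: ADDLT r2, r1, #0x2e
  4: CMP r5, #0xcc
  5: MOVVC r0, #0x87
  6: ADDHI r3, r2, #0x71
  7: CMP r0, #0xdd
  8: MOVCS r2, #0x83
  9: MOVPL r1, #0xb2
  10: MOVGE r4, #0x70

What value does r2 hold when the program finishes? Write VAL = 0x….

0: ✓ CMP  NZCV=0011
1: · ADDCC
2: · ADDGT
3: ✓ ADDLT  r2←0x73
4: ✓ CMP  NZCV=1000
5: ✓ MOVVC  r0←0x87
6: · ADDHI
7: ✓ CMP  NZCV=1000
8: · MOVCS
9: · MOVPL
10: · MOVGE

VAL = 0x73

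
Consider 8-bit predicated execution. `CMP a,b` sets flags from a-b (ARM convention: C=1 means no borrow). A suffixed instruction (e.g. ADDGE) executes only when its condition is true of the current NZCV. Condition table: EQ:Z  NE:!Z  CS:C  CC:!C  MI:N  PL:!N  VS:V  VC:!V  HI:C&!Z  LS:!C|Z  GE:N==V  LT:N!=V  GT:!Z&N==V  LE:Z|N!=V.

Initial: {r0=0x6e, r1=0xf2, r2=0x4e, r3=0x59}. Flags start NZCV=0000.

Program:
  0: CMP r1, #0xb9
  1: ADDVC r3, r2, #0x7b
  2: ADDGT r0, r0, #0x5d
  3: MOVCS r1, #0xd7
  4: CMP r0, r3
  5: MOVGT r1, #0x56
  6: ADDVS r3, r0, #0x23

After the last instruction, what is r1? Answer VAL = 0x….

[0] flags=0010 → (cmp)
[1] flags=0010 VC?T → r3=0xc9
[2] flags=0010 GT?T → r0=0xcb
[3] flags=0010 CS?T → r1=0xd7
[4] flags=0010 → (cmp)
[5] flags=0010 GT?T → r1=0x56
[6] flags=0010 VS?F → skip

VAL = 0x56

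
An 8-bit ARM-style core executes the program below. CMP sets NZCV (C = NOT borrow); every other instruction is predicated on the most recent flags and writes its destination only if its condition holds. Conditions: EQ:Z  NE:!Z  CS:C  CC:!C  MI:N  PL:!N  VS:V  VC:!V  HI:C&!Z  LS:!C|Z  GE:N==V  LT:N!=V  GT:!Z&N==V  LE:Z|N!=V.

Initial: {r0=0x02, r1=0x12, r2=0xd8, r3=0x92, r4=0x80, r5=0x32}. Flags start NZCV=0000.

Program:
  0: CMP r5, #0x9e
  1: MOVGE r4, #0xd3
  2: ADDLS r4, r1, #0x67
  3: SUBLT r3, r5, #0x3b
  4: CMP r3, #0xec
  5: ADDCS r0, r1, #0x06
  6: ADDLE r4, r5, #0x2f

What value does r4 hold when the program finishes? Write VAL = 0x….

0: ✓ CMP  NZCV=1001
1: ✓ MOVGE  r4←0xd3
2: ✓ ADDLS  r4←0x79
3: · SUBLT
4: ✓ CMP  NZCV=1000
5: · ADDCS
6: ✓ ADDLE  r4←0x61

VAL = 0x61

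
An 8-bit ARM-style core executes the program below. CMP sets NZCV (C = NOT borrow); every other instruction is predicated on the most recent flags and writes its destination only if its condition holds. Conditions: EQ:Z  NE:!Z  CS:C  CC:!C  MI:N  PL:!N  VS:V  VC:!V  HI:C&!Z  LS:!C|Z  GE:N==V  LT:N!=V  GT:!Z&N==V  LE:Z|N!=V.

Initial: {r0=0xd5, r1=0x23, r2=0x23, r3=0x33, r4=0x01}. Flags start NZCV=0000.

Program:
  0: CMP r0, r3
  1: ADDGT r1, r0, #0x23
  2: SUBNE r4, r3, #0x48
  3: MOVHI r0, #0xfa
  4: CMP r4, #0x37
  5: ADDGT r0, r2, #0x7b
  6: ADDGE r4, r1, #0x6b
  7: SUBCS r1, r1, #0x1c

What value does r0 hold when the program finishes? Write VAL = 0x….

VAL = 0xfa

0: ✓ CMP  NZCV=1010
1: · ADDGT
2: ✓ SUBNE  r4←0xeb
3: ✓ MOVHI  r0←0xfa
4: ✓ CMP  NZCV=1010
5: · ADDGT
6: · ADDGE
7: ✓ SUBCS  r1←0x07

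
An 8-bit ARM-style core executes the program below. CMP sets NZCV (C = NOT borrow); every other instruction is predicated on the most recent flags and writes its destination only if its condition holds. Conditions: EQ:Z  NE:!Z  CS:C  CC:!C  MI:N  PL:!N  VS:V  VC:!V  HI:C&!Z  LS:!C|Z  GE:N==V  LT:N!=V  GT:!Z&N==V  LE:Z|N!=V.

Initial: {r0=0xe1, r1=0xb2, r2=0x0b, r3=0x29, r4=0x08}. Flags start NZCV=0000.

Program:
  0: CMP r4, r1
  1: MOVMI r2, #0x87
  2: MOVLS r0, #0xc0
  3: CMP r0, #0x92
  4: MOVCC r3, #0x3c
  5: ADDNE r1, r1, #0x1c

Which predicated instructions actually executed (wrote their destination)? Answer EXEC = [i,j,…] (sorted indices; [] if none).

[0] flags=0000 → (cmp)
[1] flags=0000 MI?F → skip
[2] flags=0000 LS?T → r0=0xc0
[3] flags=0010 → (cmp)
[4] flags=0010 CC?F → skip
[5] flags=0010 NE?T → r1=0xce

EXEC = [2,5]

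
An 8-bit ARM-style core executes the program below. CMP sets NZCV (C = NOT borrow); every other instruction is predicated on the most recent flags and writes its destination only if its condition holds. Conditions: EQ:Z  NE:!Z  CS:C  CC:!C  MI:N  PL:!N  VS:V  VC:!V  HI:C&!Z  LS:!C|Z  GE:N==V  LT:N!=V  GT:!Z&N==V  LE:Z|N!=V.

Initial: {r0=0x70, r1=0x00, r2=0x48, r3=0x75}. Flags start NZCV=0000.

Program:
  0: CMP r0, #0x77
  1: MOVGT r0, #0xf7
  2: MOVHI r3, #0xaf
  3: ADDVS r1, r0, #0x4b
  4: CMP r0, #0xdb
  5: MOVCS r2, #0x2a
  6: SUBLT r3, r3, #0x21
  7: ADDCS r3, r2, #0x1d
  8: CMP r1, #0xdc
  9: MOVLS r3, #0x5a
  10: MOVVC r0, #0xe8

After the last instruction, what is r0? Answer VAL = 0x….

[0] flags=1000 → (cmp)
[1] flags=1000 GT?F → skip
[2] flags=1000 HI?F → skip
[3] flags=1000 VS?F → skip
[4] flags=1001 → (cmp)
[5] flags=1001 CS?F → skip
[6] flags=1001 LT?F → skip
[7] flags=1001 CS?F → skip
[8] flags=0000 → (cmp)
[9] flags=0000 LS?T → r3=0x5a
[10] flags=0000 VC?T → r0=0xe8

VAL = 0xe8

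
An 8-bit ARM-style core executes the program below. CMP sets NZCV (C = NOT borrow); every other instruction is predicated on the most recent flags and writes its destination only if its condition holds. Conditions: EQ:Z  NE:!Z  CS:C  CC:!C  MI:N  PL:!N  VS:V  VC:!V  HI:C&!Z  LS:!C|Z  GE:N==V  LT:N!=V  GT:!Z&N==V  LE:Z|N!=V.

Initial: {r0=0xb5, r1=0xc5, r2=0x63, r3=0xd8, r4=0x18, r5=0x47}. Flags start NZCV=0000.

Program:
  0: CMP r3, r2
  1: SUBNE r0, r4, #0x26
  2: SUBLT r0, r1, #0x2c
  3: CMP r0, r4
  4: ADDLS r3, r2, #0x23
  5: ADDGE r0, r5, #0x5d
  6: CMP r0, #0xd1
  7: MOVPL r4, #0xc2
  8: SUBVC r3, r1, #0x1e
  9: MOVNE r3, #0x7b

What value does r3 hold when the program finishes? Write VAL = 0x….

VAL = 0x7b

[0] flags=0011 → (cmp)
[1] flags=0011 NE?T → r0=0xf2
[2] flags=0011 LT?T → r0=0x99
[3] flags=1010 → (cmp)
[4] flags=1010 LS?F → skip
[5] flags=1010 GE?F → skip
[6] flags=1000 → (cmp)
[7] flags=1000 PL?F → skip
[8] flags=1000 VC?T → r3=0xa7
[9] flags=1000 NE?T → r3=0x7b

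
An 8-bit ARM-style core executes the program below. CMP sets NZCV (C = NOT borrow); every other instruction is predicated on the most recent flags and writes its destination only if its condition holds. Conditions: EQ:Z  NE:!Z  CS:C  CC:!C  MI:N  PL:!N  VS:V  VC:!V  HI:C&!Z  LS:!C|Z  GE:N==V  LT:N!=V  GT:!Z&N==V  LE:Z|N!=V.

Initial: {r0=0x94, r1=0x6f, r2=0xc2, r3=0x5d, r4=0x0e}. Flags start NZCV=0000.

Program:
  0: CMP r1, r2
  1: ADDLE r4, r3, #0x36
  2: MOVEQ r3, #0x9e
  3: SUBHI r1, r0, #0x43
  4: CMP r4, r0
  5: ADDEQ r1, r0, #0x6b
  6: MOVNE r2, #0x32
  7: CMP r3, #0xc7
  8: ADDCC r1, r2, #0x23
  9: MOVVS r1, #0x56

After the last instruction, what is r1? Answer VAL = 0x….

0: ✓ CMP  NZCV=1001
1: · ADDLE
2: · MOVEQ
3: · SUBHI
4: ✓ CMP  NZCV=0000
5: · ADDEQ
6: ✓ MOVNE  r2←0x32
7: ✓ CMP  NZCV=1001
8: ✓ ADDCC  r1←0x55
9: ✓ MOVVS  r1←0x56

VAL = 0x56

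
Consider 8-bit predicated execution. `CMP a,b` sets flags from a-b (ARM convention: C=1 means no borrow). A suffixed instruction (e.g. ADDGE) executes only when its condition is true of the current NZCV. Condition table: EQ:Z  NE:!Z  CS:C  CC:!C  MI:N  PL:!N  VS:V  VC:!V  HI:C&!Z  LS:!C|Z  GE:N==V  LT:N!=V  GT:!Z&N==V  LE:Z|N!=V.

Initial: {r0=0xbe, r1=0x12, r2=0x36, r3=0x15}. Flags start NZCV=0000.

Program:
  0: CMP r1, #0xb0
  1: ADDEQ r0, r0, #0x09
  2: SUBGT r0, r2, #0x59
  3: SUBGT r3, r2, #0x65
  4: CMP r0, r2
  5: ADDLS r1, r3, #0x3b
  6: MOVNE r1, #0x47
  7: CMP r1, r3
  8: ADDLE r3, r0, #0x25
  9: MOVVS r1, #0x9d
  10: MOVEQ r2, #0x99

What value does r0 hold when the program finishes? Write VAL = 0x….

[0] flags=0000 → (cmp)
[1] flags=0000 EQ?F → skip
[2] flags=0000 GT?T → r0=0xdd
[3] flags=0000 GT?T → r3=0xd1
[4] flags=1010 → (cmp)
[5] flags=1010 LS?F → skip
[6] flags=1010 NE?T → r1=0x47
[7] flags=0000 → (cmp)
[8] flags=0000 LE?F → skip
[9] flags=0000 VS?F → skip
[10] flags=0000 EQ?F → skip

VAL = 0xdd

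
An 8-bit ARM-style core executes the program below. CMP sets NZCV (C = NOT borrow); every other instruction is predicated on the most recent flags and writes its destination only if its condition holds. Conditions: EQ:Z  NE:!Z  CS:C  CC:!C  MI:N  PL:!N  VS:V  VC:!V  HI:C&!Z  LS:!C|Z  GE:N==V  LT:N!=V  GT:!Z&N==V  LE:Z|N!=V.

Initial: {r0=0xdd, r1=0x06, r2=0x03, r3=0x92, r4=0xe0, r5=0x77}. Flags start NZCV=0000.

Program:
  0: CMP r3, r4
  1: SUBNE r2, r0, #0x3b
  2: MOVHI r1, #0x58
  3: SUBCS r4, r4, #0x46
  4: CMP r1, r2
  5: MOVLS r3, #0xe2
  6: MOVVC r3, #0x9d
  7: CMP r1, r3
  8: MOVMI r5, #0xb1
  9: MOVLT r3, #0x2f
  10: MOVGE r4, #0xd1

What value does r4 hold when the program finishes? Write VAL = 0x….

0: ✓ CMP  NZCV=1000
1: ✓ SUBNE  r2←0xa2
2: · MOVHI
3: · SUBCS
4: ✓ CMP  NZCV=0000
5: ✓ MOVLS  r3←0xe2
6: ✓ MOVVC  r3←0x9d
7: ✓ CMP  NZCV=0000
8: · MOVMI
9: · MOVLT
10: ✓ MOVGE  r4←0xd1

VAL = 0xd1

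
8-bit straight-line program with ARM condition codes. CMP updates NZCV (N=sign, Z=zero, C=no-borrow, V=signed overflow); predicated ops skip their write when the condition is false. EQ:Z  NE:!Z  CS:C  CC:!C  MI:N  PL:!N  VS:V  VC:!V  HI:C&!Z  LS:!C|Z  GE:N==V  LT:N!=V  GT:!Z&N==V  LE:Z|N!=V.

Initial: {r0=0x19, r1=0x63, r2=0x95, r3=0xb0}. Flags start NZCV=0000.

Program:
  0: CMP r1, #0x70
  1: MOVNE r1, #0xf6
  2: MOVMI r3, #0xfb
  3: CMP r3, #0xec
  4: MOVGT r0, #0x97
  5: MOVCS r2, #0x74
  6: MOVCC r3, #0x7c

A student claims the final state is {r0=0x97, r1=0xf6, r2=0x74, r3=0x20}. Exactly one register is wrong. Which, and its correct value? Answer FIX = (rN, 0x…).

FIX = (r3, 0xfb)

[0] flags=1000 → (cmp)
[1] flags=1000 NE?T → r1=0xf6
[2] flags=1000 MI?T → r3=0xfb
[3] flags=0010 → (cmp)
[4] flags=0010 GT?T → r0=0x97
[5] flags=0010 CS?T → r2=0x74
[6] flags=0010 CC?F → skip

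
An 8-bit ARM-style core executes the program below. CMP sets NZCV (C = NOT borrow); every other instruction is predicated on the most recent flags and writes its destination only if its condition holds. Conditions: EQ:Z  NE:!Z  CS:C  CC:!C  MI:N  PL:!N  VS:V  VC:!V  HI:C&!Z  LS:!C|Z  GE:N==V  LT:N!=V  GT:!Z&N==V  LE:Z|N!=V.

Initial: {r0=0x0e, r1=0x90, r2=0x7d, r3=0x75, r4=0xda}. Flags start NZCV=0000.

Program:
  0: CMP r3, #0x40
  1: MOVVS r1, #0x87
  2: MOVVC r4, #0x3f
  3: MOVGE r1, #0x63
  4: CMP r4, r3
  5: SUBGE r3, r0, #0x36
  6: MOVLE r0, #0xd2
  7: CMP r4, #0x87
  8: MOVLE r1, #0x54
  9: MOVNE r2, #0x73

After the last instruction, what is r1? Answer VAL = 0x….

0: ✓ CMP  NZCV=0010
1: · MOVVS
2: ✓ MOVVC  r4←0x3f
3: ✓ MOVGE  r1←0x63
4: ✓ CMP  NZCV=1000
5: · SUBGE
6: ✓ MOVLE  r0←0xd2
7: ✓ CMP  NZCV=1001
8: · MOVLE
9: ✓ MOVNE  r2←0x73

VAL = 0x63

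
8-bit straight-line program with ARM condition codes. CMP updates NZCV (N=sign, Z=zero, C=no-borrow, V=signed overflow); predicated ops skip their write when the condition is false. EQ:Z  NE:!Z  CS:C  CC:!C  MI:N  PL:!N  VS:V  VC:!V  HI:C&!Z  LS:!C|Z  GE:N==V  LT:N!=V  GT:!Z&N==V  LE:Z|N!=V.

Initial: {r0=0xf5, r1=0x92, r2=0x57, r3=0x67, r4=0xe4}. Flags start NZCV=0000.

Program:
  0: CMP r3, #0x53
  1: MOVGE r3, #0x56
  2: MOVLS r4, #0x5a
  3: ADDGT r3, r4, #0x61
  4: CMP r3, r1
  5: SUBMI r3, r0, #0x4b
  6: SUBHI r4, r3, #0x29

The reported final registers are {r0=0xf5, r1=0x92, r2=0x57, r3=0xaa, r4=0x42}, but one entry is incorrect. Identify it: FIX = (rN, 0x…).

FIX = (r4, 0xe4)

0: ✓ CMP  NZCV=0010
1: ✓ MOVGE  r3←0x56
2: · MOVLS
3: ✓ ADDGT  r3←0x45
4: ✓ CMP  NZCV=1001
5: ✓ SUBMI  r3←0xaa
6: · SUBHI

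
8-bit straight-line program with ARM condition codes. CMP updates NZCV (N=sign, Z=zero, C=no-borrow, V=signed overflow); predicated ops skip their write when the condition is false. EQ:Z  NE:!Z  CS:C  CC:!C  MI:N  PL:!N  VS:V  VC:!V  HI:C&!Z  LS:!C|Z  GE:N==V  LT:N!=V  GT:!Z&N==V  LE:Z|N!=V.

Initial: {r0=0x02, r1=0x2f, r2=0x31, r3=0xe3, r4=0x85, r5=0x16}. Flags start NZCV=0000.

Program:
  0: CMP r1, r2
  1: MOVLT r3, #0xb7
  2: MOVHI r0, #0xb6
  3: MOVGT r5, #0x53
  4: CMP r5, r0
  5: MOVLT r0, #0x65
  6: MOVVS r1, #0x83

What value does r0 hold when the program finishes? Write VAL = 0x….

[0] flags=1000 → (cmp)
[1] flags=1000 LT?T → r3=0xb7
[2] flags=1000 HI?F → skip
[3] flags=1000 GT?F → skip
[4] flags=0010 → (cmp)
[5] flags=0010 LT?F → skip
[6] flags=0010 VS?F → skip

VAL = 0x02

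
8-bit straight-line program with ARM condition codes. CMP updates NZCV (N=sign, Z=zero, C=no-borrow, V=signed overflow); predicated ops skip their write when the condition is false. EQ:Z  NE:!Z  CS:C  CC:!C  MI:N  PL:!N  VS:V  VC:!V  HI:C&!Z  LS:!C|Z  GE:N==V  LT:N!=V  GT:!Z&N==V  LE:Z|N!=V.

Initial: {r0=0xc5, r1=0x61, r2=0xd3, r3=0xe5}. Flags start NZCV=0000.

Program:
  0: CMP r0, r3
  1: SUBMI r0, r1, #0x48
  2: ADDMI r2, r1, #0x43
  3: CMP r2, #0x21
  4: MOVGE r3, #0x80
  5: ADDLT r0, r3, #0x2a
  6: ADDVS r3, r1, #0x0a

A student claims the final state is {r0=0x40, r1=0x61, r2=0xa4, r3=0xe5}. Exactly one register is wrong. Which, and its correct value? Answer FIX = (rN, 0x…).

0: ✓ CMP  NZCV=1000
1: ✓ SUBMI  r0←0x19
2: ✓ ADDMI  r2←0xa4
3: ✓ CMP  NZCV=1010
4: · MOVGE
5: ✓ ADDLT  r0←0x0f
6: · ADDVS

FIX = (r0, 0x0f)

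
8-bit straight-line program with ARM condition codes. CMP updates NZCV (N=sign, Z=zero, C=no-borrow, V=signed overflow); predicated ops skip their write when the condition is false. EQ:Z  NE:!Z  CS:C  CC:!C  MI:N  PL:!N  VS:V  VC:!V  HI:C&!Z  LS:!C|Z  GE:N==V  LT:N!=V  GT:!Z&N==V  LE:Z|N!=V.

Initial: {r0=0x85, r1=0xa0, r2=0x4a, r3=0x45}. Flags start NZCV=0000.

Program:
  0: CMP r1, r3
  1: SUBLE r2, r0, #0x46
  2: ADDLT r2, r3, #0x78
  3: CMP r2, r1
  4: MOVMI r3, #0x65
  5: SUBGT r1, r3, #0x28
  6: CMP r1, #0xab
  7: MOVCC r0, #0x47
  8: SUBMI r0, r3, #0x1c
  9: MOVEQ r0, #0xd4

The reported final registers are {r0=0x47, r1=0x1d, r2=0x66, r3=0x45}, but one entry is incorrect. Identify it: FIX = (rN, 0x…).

FIX = (r2, 0xbd)

[0] flags=0011 → (cmp)
[1] flags=0011 LE?T → r2=0x3f
[2] flags=0011 LT?T → r2=0xbd
[3] flags=0010 → (cmp)
[4] flags=0010 MI?F → skip
[5] flags=0010 GT?T → r1=0x1d
[6] flags=0000 → (cmp)
[7] flags=0000 CC?T → r0=0x47
[8] flags=0000 MI?F → skip
[9] flags=0000 EQ?F → skip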